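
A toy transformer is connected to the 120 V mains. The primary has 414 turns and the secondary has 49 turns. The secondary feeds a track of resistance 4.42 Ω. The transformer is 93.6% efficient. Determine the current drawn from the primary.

I_p ≈ 0.406 A

V_s = 120 × 49/414 = 14.203 V.
I_s = V_s/R = 14.203/4.42 = 3.2133 A.
P_out = V_s I_s = 14.203 × 3.2133 = 45.639 W.
P_in = P_out/η = 45.639/0.936 = 48.759 W.
I_p = P_in/V_p = 48.759/120 = 0.406 A.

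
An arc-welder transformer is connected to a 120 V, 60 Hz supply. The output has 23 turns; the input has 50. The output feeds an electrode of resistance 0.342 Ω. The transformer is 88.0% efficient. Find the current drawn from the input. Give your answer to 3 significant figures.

I_in ≈ 84.4 A

V_out = 120 × 23/50 = 55.200 V.
I_out = V_out/R = 55.200/0.342 = 161.40 A.
P_out = V_out I_out = 55.200 × 161.40 = 8909.5 W.
P_in = P_out/η = 8909.5/0.880 = 10124 W.
I_in = P_in/V_in = 10124/120 = 84.4 A.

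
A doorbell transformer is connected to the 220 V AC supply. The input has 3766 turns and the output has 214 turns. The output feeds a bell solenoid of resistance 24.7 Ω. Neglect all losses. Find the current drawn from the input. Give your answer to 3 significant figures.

V_out = V_in × N_out/N_in = 220 × 214/3766 = 12.501 V.
I_out = V_out/R = 12.501/24.7 = 0.50613 A.
For an ideal transformer I_in N_in = I_out N_out, so I_in = 0.50613 × 214/3766 = 0.0288 A.

I_in ≈ 0.0288 A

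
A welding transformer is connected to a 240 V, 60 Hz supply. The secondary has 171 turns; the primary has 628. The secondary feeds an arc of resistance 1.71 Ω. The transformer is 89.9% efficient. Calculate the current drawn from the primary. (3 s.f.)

I_p ≈ 11.6 A

V_s = 240 × 171/628 = 65.350 V.
I_s = V_s/R = 65.350/1.71 = 38.217 A.
P_out = V_s I_s = 65.350 × 38.217 = 2497.5 W.
P_in = P_out/η = 2497.5/0.899 = 2778.0 W.
I_p = P_in/V_p = 2778.0/240 = 11.6 A.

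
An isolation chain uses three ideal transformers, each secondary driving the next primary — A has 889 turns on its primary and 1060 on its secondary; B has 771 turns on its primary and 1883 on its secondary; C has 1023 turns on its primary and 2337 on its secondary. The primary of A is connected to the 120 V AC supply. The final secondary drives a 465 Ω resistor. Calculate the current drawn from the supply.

After A: V = 120.00 × 1060/889 = 143.08 V.
After B: V = 143.08 × 1883/771 = 349.45 V.
After C: V = 349.45 × 2337/1023 = 798.30 V.
I_load = 798.30/465 = 1.7168 A, so P_out = 798.30 × 1.7168 = 1370.5 W.
All ideal ⇒ P_in = P_out, so I_supply = 1370.5/120 = 11.4 A.

I_supply ≈ 11.4 A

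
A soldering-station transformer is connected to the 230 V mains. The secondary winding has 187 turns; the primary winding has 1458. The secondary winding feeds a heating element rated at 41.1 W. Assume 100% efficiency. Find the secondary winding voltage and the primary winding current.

V_s = V_p × N_s/N_p = 230 × 187/1458 = 29.499 V.
I_s = P/V_s = 41.1/29.499 = 1.3933 A.
I_p = I_s × N_s/N_p = 1.3933 × 187/1458 = 0.179 A.

V_s ≈ 29.5 V, I_p ≈ 0.179 A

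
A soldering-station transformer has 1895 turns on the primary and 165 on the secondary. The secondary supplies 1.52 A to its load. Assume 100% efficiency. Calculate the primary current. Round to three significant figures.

For an ideal transformer I_p/I_s = N_s/N_p, so I_p = 1.52 × 165/1895 = 0.132 A.

I_p ≈ 0.132 A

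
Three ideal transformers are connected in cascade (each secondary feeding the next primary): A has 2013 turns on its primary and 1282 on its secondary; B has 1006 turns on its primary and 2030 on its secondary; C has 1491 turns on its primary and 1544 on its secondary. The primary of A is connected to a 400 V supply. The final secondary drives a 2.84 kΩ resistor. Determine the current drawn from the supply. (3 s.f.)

After A: V = 400.00 × 1282/2013 = 254.74 V.
After B: V = 254.74 × 2030/1006 = 514.05 V.
After C: V = 514.05 × 1544/1491 = 532.32 V.
I_load = 532.32/2840 = 0.18744 A, so P_out = 532.32 × 0.18744 = 99.776 W.
All ideal ⇒ P_in = P_out, so I_supply = 99.776/400 = 0.249 A.

I_supply ≈ 0.249 A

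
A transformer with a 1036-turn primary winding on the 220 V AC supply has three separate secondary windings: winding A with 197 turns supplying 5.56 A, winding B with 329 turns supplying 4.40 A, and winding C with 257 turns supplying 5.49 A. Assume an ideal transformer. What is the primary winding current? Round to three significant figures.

V_A = 220 × 197/1036 = 41.834 V; V_B = 220 × 329/1036 = 69.865 V; V_C = 220 × 257/1036 = 54.575 V.
P_out = V_A I_A + V_B I_B + V_C I_C = 41.834×5.56 + 69.865×4.40 + 54.575×5.49 = 232.60 + 307.41 + 299.62 = 839.62 W.
Ideal ⇒ P_in = P_out, so I_p = P_out/V_p = 839.62/220 = 3.82 A.

I_p ≈ 3.82 A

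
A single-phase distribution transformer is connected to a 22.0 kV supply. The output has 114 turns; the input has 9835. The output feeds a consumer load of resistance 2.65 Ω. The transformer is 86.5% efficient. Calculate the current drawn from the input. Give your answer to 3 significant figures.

V_out = 22000 × 114/9835 = 255.01 V.
I_out = V_out/R = 255.01/2.65 = 96.229 A.
P_out = V_out I_out = 255.01 × 96.229 = 24539 W.
P_in = P_out/η = 24539/0.865 = 28369 W.
I_in = P_in/V_in = 28369/22000 = 1.29 A.

I_in ≈ 1.29 A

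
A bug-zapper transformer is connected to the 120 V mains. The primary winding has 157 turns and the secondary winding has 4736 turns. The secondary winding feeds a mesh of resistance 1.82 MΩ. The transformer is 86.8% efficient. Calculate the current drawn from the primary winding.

I_p ≈ 0.0691 A

V_s = 120 × 4736/157 = 3619.9 V.
I_s = V_s/R = 3619.9/(1.82×10^6) = 0.0019889 A.
P_out = V_s I_s = 3619.9 × 0.0019889 = 7.1997 W.
P_in = P_out/η = 7.1997/0.868 = 8.2946 W.
I_p = P_in/V_p = 8.2946/120 = 0.0691 A.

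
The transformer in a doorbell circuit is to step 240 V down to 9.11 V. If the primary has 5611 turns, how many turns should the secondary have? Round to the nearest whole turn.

N_s = 213 turns

N_s/N_p = V_s/V_p, so N_s = 5611 × 9.11/240 = 213.0 ≈ 213 turns.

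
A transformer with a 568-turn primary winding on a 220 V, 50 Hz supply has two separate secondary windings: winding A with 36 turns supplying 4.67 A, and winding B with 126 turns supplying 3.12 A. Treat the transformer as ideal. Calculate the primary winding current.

V_A = 220 × 36/568 = 13.944 V; V_B = 220 × 126/568 = 48.803 V.
P_out = V_A I_A + V_B I_B = 13.944×4.67 + 48.803×3.12 = 65.117 + 152.26 = 217.38 W.
Ideal ⇒ P_in = P_out, so I_p = P_out/V_p = 217.38/220 = 0.988 A.

I_p ≈ 0.988 A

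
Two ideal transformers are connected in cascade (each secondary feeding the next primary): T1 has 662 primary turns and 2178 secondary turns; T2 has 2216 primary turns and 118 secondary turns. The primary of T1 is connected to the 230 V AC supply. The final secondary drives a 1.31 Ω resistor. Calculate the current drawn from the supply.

I_supply ≈ 5.39 A

Secondary of T1: V = 230.00 × 2178/662 = 756.71 V.
Secondary of T2: V = 756.71 × 118/2216 = 40.294 V.
I_load = 40.294/1.31 = 30.759 A, so P_out = 40.294 × 30.759 = 1239.4 W.
All ideal ⇒ P_in = P_out, so I_supply = 1239.4/230 = 5.39 A.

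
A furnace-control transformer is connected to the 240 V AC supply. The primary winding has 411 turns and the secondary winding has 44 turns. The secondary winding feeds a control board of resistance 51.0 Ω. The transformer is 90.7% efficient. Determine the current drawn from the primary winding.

I_p ≈ 0.0595 A

V_s = 240 × 44/411 = 25.693 V.
I_s = V_s/R = 25.693/51.0 = 0.50379 A.
P_out = V_s I_s = 25.693 × 0.50379 = 12.944 W.
P_in = P_out/η = 12.944/0.907 = 14.271 W.
I_p = P_in/V_p = 14.271/240 = 0.0595 A.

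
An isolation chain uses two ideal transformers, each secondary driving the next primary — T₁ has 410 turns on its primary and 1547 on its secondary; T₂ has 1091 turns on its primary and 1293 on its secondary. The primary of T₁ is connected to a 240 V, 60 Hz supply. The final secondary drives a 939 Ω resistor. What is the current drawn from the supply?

I_supply ≈ 5.11 A

After T₁: V = 240.00 × 1547/410 = 905.56 V.
After T₂: V = 905.56 × 1293/1091 = 1073.2 V.
I_load = 1073.2/939 = 1.1429 A, so P_out = 1073.2 × 1.1429 = 1226.6 W.
All ideal ⇒ P_in = P_out, so I_supply = 1226.6/240 = 5.11 A.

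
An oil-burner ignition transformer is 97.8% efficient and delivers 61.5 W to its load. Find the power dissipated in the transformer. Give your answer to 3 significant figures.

P_loss ≈ 1.38 W

P_in = P_out/η = 61.5/0.978 = 62.8834 W.
P_loss = P_in − P_out = 62.8834 − 61.5 = 1.38 W.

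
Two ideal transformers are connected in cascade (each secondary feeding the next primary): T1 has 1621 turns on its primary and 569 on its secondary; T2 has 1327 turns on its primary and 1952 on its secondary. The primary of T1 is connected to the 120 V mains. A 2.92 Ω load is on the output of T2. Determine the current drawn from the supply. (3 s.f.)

After T1: V = 120.00 × 569/1621 = 42.122 V.
After T2: V = 42.122 × 1952/1327 = 61.961 V.
I_load = 61.961/2.92 = 21.220 A, so P_out = 61.961 × 21.220 = 1314.8 W.
All ideal ⇒ P_in = P_out, so I_supply = 1314.8/120 = 11.0 A.

I_supply ≈ 11.0 A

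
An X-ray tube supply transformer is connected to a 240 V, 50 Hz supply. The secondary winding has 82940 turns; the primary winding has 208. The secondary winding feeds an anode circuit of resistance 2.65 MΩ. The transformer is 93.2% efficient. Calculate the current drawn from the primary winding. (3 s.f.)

I_p ≈ 15.5 A

V_s = 240 × 82940/208 = 95700 V.
I_s = V_s/R = 95700/(2.65×10^6) = 0.036113 A.
P_out = V_s I_s = 95700 × 0.036113 = 3456.0 W.
P_in = P_out/η = 3456.0/0.932 = 3708.2 W.
I_p = P_in/V_p = 3708.2/240 = 15.5 A.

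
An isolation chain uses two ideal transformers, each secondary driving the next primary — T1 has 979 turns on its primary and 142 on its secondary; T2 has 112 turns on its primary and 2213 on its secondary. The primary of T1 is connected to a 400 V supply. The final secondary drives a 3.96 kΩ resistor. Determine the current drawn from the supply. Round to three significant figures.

I_supply ≈ 0.830 A

Secondary of T1: V = 400.00 × 142/979 = 58.018 V.
Secondary of T2: V = 58.018 × 2213/112 = 1146.4 V.
I_load = 1146.4/3960 = 0.28949 A, so P_out = 1146.4 × 0.28949 = 331.87 W.
All ideal ⇒ P_in = P_out, so I_supply = 331.87/400 = 0.830 A.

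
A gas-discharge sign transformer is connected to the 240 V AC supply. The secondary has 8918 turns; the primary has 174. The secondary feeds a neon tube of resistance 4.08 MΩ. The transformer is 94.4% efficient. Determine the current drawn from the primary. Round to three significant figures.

V_s = 240 × 8918/174 = 12301 V.
I_s = V_s/R = 12301/(4.08×10^6) = 0.0030149 A.
P_out = V_s I_s = 12301 × 0.0030149 = 37.085 W.
P_in = P_out/η = 37.085/0.944 = 39.285 W.
I_p = P_in/V_p = 39.285/240 = 0.164 A.

I_p ≈ 0.164 A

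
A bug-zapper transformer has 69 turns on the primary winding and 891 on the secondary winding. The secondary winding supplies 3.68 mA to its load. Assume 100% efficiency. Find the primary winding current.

For an ideal transformer I_p/I_s = N_s/N_p, so I_p = 0.00368 × 891/69 = 0.0475 A.

I_p ≈ 0.0475 A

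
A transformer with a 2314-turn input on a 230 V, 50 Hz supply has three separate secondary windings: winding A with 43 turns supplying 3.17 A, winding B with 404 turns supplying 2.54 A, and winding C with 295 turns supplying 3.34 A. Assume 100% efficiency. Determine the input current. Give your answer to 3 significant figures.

V_A = 230 × 43/2314 = 4.2740 V; V_B = 230 × 404/2314 = 40.156 V; V_C = 230 × 295/2314 = 29.322 V.
P_out = V_A I_A + V_B I_B + V_C I_C = 4.2740×3.17 + 40.156×2.54 + 29.322×3.34 = 13.549 + 102.00 + 97.934 = 213.48 W.
Ideal ⇒ P_in = P_out, so I_in = P_out/V_in = 213.48/230 = 0.928 A.

I_in ≈ 0.928 A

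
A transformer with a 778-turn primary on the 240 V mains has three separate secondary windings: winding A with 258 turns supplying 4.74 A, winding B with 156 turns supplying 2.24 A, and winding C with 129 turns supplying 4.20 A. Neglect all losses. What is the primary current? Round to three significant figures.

V_A = 240 × 258/778 = 79.589 V; V_B = 240 × 156/778 = 48.123 V; V_C = 240 × 129/778 = 39.794 V.
P_out = V_A I_A + V_B I_B + V_C I_C = 79.589×4.74 + 48.123×2.24 + 39.794×4.20 = 377.25 + 107.80 + 167.14 = 652.18 W.
Ideal ⇒ P_in = P_out, so I_p = P_out/V_p = 652.18/240 = 2.72 A.

I_p ≈ 2.72 A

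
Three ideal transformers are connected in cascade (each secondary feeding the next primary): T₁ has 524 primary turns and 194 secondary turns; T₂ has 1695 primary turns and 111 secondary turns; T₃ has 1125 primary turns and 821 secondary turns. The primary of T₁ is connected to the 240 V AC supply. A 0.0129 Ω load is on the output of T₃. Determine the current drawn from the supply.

I_supply ≈ 5.82 A

Secondary of T₁: V = 240.00 × 194/524 = 88.855 V.
Secondary of T₂: V = 88.855 × 111/1695 = 5.8188 V.
Secondary of T₃: V = 5.8188 × 821/1125 = 4.2464 V.
I_load = 4.2464/0.0129 = 329.18 A, so P_out = 4.2464 × 329.18 = 1397.9 W.
All ideal ⇒ P_in = P_out, so I_supply = 1397.9/240 = 5.82 A.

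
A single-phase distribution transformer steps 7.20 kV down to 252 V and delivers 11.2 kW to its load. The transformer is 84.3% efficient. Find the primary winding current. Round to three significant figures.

P_in = P_out/η = 11200/0.843 = 13286 W.
I_p = P_in/V_p = 13286/7200 = 1.85 A.

I_p ≈ 1.85 A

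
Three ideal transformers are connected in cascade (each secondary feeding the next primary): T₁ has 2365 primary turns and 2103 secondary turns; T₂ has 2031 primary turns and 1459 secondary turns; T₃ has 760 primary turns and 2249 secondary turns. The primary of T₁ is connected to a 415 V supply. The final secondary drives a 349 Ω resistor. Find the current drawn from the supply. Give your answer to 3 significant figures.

I_supply ≈ 4.25 A

After T₁: V = 415.00 × 2103/2365 = 369.03 V.
After T₂: V = 369.03 × 1459/2031 = 265.10 V.
After T₃: V = 265.10 × 2249/760 = 784.47 V.
I_load = 784.47/349 = 2.2478 A, so P_out = 784.47 × 2.2478 = 1763.3 W.
All ideal ⇒ P_in = P_out, so I_supply = 1763.3/415 = 4.25 A.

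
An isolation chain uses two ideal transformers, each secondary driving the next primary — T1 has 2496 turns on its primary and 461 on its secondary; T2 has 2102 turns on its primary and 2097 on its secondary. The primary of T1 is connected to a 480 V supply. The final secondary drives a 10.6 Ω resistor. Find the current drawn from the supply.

Secondary of T1: V = 480.00 × 461/2496 = 88.654 V.
Secondary of T2: V = 88.654 × 2097/2102 = 88.443 V.
I_load = 88.443/10.6 = 8.3437 A, so P_out = 88.443 × 8.3437 = 737.94 W.
All ideal ⇒ P_in = P_out, so I_supply = 737.94/480 = 1.54 A.

I_supply ≈ 1.54 A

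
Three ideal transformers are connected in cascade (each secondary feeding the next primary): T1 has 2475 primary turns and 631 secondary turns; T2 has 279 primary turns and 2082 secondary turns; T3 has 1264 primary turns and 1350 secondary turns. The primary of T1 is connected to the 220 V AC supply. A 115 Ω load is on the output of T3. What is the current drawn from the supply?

I_supply ≈ 7.90 A

Secondary of T1: V = 220.00 × 631/2475 = 56.089 V.
Secondary of T2: V = 56.089 × 2082/279 = 418.56 V.
Secondary of T3: V = 418.56 × 1350/1264 = 447.03 V.
I_load = 447.03/115 = 3.8872 A, so P_out = 447.03 × 3.8872 = 1737.7 W.
All ideal ⇒ P_in = P_out, so I_supply = 1737.7/220 = 7.90 A.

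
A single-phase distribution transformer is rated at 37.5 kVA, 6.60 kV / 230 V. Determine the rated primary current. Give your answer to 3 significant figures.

I_p ≈ 5.68 A

I_p = S/V_p = 37500/6600 = 5.68 A.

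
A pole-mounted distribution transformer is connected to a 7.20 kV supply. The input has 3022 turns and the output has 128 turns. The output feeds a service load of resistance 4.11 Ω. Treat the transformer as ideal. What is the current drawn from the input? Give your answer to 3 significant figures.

I_in ≈ 3.14 A

V_out = V_in × N_out/N_in = 7200 × 128/3022 = 304.96 V.
I_out = V_out/R = 304.96/4.11 = 74.200 A.
For an ideal transformer I_in N_in = I_out N_out, so I_in = 74.200 × 128/3022 = 3.14 A.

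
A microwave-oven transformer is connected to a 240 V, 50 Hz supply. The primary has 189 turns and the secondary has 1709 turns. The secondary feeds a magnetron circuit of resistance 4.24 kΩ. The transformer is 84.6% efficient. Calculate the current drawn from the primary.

I_p ≈ 5.47 A

V_s = 240 × 1709/189 = 2170.2 V.
I_s = V_s/R = 2170.2/4240 = 0.51183 A.
P_out = V_s I_s = 2170.2 × 0.51183 = 1110.8 W.
P_in = P_out/η = 1110.8/0.846 = 1312.9 W.
I_p = P_in/V_p = 1312.9/240 = 5.47 A.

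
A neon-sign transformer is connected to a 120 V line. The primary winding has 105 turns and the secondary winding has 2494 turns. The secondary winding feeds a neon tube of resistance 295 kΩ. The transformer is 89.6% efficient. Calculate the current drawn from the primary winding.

I_p ≈ 0.256 A

V_s = 120 × 2494/105 = 2850.3 V.
I_s = V_s/R = 2850.3/295000 = 0.0096620 A.
P_out = V_s I_s = 2850.3 × 0.0096620 = 27.539 W.
P_in = P_out/η = 27.539/0.896 = 30.736 W.
I_p = P_in/V_p = 30.736/120 = 0.256 A.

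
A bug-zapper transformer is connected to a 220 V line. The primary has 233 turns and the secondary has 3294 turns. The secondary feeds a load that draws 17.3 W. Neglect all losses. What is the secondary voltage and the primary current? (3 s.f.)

V_s = V_p × N_s/N_p = 220 × 3294/233 = 3110.2 V.
I_s = P/V_s = 17.3/3110.2 = 0.0055623 A.
I_p = I_s × N_s/N_p = 0.0055623 × 3294/233 = 0.0786 A.

V_s ≈ 3110 V, I_p ≈ 0.0786 A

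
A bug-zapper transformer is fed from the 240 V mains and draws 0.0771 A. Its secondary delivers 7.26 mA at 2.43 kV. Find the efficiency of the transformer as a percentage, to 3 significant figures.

P_in = 240 × 0.0771 = 18.5040 W.
P_out = 2430 × 0.00726 = 17.6418 W.
η = P_out/P_in = 17.6418/18.5040 = 0.953.

η ≈ 95.3%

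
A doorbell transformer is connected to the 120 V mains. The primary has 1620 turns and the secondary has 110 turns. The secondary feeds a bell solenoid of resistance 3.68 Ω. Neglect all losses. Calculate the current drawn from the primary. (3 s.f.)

V_s = V_p × N_s/N_p = 120 × 110/1620 = 8.1481 V.
I_s = V_s/R = 8.1481/3.68 = 2.2142 A.
For an ideal transformer I_p N_p = I_s N_s, so I_p = 2.2142 × 110/1620 = 0.150 A.

I_p ≈ 0.150 A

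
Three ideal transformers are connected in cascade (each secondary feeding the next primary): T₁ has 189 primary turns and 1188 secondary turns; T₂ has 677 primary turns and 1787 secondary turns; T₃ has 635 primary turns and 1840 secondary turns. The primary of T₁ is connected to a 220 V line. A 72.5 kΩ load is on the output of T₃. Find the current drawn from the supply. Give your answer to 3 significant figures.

I_supply ≈ 7.01 A

Secondary of T₁: V = 220.00 × 1188/189 = 1382.9 V.
Secondary of T₂: V = 1382.9 × 1787/677 = 3650.2 V.
Secondary of T₃: V = 3650.2 × 1840/635 = 10577 V.
I_load = 10577/72500 = 0.14589 A, so P_out = 10577 × 0.14589 = 1543.0 W.
All ideal ⇒ P_in = P_out, so I_supply = 1543.0/220 = 7.01 A.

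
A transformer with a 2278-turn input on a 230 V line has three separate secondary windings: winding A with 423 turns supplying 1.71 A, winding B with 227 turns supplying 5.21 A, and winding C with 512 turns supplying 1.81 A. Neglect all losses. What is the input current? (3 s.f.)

V_A = 230 × 423/2278 = 42.709 V; V_B = 230 × 227/2278 = 22.919 V; V_C = 230 × 512/2278 = 51.694 V.
P_out = V_A I_A + V_B I_B + V_C I_C = 42.709×1.71 + 22.919×5.21 + 51.694×1.81 = 73.032 + 119.41 + 93.567 = 286.01 W.
Ideal ⇒ P_in = P_out, so I_in = P_out/V_in = 286.01/230 = 1.24 A.

I_in ≈ 1.24 A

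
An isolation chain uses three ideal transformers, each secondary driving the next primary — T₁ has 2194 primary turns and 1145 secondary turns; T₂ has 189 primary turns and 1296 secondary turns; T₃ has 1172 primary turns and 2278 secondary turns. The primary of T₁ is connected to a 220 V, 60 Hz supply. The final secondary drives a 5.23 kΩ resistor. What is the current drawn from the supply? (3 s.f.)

Secondary of T₁: V = 220.00 × 1145/2194 = 114.81 V.
Secondary of T₂: V = 114.81 × 1296/189 = 787.29 V.
Secondary of T₃: V = 787.29 × 2278/1172 = 1530.2 V.
I_load = 1530.2/5230 = 0.29259 A, so P_out = 1530.2 × 0.29259 = 447.73 W.
All ideal ⇒ P_in = P_out, so I_supply = 447.73/220 = 2.04 A.

I_supply ≈ 2.04 A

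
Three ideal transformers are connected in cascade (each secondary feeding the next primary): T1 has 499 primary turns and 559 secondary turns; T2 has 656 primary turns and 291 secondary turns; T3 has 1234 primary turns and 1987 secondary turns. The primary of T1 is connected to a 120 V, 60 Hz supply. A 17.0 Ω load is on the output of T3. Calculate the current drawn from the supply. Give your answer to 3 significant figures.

I_supply ≈ 4.52 A

After T1: V = 120.00 × 559/499 = 134.43 V.
After T2: V = 134.43 × 291/656 = 59.632 V.
After T3: V = 59.632 × 1987/1234 = 96.021 V.
I_load = 96.021/17.0 = 5.6483 A, so P_out = 96.021 × 5.6483 = 542.35 W.
All ideal ⇒ P_in = P_out, so I_supply = 542.35/120 = 4.52 A.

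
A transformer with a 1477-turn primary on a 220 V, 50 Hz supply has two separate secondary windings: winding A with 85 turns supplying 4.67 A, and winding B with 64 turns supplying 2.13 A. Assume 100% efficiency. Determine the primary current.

I_p ≈ 0.361 A

V_A = 220 × 85/1477 = 12.661 V; V_B = 220 × 64/1477 = 9.5328 V.
P_out = V_A I_A + V_B I_B = 12.661×4.67 + 9.5328×2.13 = 59.126 + 20.305 = 79.431 W.
Ideal ⇒ P_in = P_out, so I_p = P_out/V_p = 79.431/220 = 0.361 A.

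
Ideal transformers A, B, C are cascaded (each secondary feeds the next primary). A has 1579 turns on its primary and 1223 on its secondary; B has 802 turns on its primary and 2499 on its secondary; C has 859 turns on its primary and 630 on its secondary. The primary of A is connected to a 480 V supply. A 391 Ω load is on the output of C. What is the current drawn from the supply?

Secondary of A: V = 480.00 × 1223/1579 = 371.78 V.
Secondary of B: V = 371.78 × 2499/802 = 1158.5 V.
Secondary of C: V = 1158.5 × 630/859 = 849.62 V.
I_load = 849.62/391 = 2.1729 A, so P_out = 849.62 × 2.1729 = 1846.2 W.
All ideal ⇒ P_in = P_out, so I_supply = 1846.2/480 = 3.85 A.

I_supply ≈ 3.85 A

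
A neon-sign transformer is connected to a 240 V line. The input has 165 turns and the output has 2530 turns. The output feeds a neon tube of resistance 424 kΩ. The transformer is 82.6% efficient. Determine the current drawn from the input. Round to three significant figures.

V_out = 240 × 2530/165 = 3680.0 V.
I_out = V_out/R = 3680.0/424000 = 0.0086792 A.
P_out = V_out I_out = 3680.0 × 0.0086792 = 31.940 W.
P_in = P_out/η = 31.940/0.826 = 38.668 W.
I_in = P_in/V_in = 38.668/240 = 0.161 A.

I_in ≈ 0.161 A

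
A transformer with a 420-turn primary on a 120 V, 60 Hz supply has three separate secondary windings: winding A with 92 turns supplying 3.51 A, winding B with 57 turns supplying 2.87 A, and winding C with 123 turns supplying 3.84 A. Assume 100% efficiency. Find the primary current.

V_A = 120 × 92/420 = 26.286 V; V_B = 120 × 57/420 = 16.286 V; V_C = 120 × 123/420 = 35.143 V.
P_out = V_A I_A + V_B I_B + V_C I_C = 26.286×3.51 + 16.286×2.87 + 35.143×3.84 = 92.263 + 46.740 + 134.95 = 273.95 W.
Ideal ⇒ P_in = P_out, so I_p = P_out/V_p = 273.95/120 = 2.28 A.

I_p ≈ 2.28 A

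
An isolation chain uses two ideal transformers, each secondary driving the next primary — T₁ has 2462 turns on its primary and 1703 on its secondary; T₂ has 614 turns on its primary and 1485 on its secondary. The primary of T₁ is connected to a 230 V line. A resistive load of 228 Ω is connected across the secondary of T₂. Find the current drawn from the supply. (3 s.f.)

I_supply ≈ 2.82 A

After T₁: V = 230.00 × 1703/2462 = 159.09 V.
After T₂: V = 159.09 × 1485/614 = 384.78 V.
I_load = 384.78/228 = 1.6876 A, so P_out = 384.78 × 1.6876 = 649.37 W.
All ideal ⇒ P_in = P_out, so I_supply = 649.37/230 = 2.82 A.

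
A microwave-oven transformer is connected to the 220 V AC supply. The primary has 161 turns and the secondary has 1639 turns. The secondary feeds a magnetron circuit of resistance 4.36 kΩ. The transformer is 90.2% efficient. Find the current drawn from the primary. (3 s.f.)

I_p ≈ 5.80 A

V_s = 220 × 1639/161 = 2239.6 V.
I_s = V_s/R = 2239.6/4360 = 0.51368 A.
P_out = V_s I_s = 2239.6 × 0.51368 = 1150.4 W.
P_in = P_out/η = 1150.4/0.902 = 1275.4 W.
I_p = P_in/V_p = 1275.4/220 = 5.80 A.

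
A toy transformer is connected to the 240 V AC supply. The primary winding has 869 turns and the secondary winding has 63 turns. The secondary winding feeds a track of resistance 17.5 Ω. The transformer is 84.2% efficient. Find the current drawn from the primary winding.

V_s = 240 × 63/869 = 17.399 V.
I_s = V_s/R = 17.399/17.5 = 0.99425 A.
P_out = V_s I_s = 17.399 × 0.99425 = 17.299 W.
P_in = P_out/η = 17.299/0.842 = 20.545 W.
I_p = P_in/V_p = 20.545/240 = 0.0856 A.

I_p ≈ 0.0856 A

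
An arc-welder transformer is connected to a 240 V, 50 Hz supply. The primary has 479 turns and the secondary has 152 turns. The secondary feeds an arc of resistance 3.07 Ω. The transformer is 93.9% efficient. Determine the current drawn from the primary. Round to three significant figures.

V_s = 240 × 152/479 = 76.159 V.
I_s = V_s/R = 76.159/3.07 = 24.807 A.
P_out = V_s I_s = 76.159 × 24.807 = 1889.3 W.
P_in = P_out/η = 1889.3/0.939 = 2012.0 W.
I_p = P_in/V_p = 2012.0/240 = 8.38 A.

I_p ≈ 8.38 A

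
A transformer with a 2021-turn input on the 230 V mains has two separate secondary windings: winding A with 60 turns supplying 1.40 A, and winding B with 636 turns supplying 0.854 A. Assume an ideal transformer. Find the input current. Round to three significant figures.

V_A = 230 × 60/2021 = 6.8283 V; V_B = 230 × 636/2021 = 72.380 V.
P_out = V_A I_A + V_B I_B = 6.8283×1.40 + 72.380×0.854 = 9.5596 + 61.813 = 71.372 W.
Ideal ⇒ P_in = P_out, so I_in = P_out/V_in = 71.372/230 = 0.310 A.

I_in ≈ 0.310 A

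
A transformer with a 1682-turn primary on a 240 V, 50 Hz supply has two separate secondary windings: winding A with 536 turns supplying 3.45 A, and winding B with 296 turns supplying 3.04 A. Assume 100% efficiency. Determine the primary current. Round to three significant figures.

I_p ≈ 1.63 A

V_A = 240 × 536/1682 = 76.480 V; V_B = 240 × 296/1682 = 42.235 V.
P_out = V_A I_A + V_B I_B = 76.480×3.45 + 42.235×3.04 = 263.86 + 128.40 = 392.25 W.
Ideal ⇒ P_in = P_out, so I_p = P_out/V_p = 392.25/240 = 1.63 A.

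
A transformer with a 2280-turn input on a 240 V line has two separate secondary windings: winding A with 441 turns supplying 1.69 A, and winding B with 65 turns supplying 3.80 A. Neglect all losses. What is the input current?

V_A = 240 × 441/2280 = 46.421 V; V_B = 240 × 65/2280 = 6.8421 V.
P_out = V_A I_A + V_B I_B = 46.421×1.69 + 6.8421×3.80 = 78.452 + 26.000 = 104.45 W.
Ideal ⇒ P_in = P_out, so I_in = P_out/V_in = 104.45/240 = 0.435 A.

I_in ≈ 0.435 A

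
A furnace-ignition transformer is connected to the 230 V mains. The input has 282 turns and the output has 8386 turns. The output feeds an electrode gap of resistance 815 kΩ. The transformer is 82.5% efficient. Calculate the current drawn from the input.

V_out = 230 × 8386/282 = 6839.6 V.
I_out = V_out/R = 6839.6/815000 = 0.0083922 A.
P_out = V_out I_out = 6839.6 × 0.0083922 = 57.400 W.
P_in = P_out/η = 57.400/0.825 = 69.575 W.
I_in = P_in/V_in = 69.575/230 = 0.303 A.

I_in ≈ 0.303 A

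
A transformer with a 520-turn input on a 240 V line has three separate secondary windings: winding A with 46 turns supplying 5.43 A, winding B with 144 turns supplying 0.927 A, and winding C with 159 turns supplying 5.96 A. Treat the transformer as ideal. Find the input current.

V_A = 240 × 46/520 = 21.231 V; V_B = 240 × 144/520 = 66.462 V; V_C = 240 × 159/520 = 73.385 V.
P_out = V_A I_A + V_B I_B + V_C I_C = 21.231×5.43 + 66.462×0.927 + 73.385×5.96 = 115.28 + 61.610 + 437.37 = 614.27 W.
Ideal ⇒ P_in = P_out, so I_in = P_out/V_in = 614.27/240 = 2.56 A.

I_in ≈ 2.56 A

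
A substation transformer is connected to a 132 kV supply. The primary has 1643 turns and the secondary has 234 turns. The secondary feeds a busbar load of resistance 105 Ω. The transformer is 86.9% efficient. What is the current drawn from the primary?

V_s = 132000 × 234/1643 = 18800 V.
I_s = V_s/R = 18800/105 = 179.05 A.
P_out = V_s I_s = 18800 × 179.05 = 3.3660×10^6 W.
P_in = P_out/η = 3.3660×10^6/0.869 = 3.8734×10^6 W.
I_p = P_in/V_p = 3.8734×10^6/132000 = 29.3 A.

I_p ≈ 29.3 A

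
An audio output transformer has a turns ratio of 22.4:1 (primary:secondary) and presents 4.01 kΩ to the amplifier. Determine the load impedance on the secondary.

Z_s = Z_p/(N_p/N_s)² = 4010/22.4² = 7.99 Ω.

Z_s ≈ 7.99 Ω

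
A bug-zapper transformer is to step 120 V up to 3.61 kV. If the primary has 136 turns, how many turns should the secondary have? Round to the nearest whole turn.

N_s = 4091 turns

N_s/N_p = V_s/V_p, so N_s = 136 × 3610/120 = 4091.3 ≈ 4091 turns.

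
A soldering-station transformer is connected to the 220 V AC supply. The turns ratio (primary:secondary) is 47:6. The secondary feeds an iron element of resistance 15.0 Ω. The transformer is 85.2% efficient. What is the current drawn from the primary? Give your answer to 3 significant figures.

I_p ≈ 0.281 A

V_s = 220 × 6/47 = 28.085 V.
I_s = V_s/R = 28.085/15.0 = 1.8723 A.
P_out = V_s I_s = 28.085 × 1.8723 = 52.585 W.
P_in = P_out/η = 52.585/0.852 = 61.719 W.
I_p = P_in/V_p = 61.719/220 = 0.281 A.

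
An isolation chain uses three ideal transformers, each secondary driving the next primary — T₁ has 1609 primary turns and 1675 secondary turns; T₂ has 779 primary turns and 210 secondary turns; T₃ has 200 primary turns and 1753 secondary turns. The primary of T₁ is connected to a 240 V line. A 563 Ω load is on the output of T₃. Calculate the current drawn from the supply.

After T₁: V = 240.00 × 1675/1609 = 249.84 V.
After T₂: V = 249.84 × 210/779 = 67.352 V.
After T₃: V = 67.352 × 1753/200 = 590.34 V.
I_load = 590.34/563 = 1.0486 A, so P_out = 590.34 × 1.0486 = 619.01 W.
All ideal ⇒ P_in = P_out, so I_supply = 619.01/240 = 2.58 A.

I_supply ≈ 2.58 A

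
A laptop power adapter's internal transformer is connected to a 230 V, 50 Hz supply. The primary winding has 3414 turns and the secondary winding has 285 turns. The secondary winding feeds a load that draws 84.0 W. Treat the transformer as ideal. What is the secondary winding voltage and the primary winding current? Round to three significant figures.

V_s = V_p × N_s/N_p = 230 × 285/3414 = 19.200 V.
I_s = P/V_s = 84.0/19.200 = 4.3749 A.
I_p = I_s × N_s/N_p = 4.3749 × 285/3414 = 0.365 A.

V_s ≈ 19.2 V, I_p ≈ 0.365 A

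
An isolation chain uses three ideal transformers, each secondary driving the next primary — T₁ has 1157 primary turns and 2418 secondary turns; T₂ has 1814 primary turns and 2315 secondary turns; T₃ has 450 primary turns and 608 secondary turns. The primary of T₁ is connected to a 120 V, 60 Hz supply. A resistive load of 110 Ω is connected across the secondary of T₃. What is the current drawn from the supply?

Secondary of T₁: V = 120.00 × 2418/1157 = 250.79 V.
Secondary of T₂: V = 250.79 × 2315/1814 = 320.05 V.
Secondary of T₃: V = 320.05 × 608/450 = 432.42 V.
I_load = 432.42/110 = 3.9311 A, so P_out = 432.42 × 3.9311 = 1699.9 W.
All ideal ⇒ P_in = P_out, so I_supply = 1699.9/120 = 14.2 A.

I_supply ≈ 14.2 A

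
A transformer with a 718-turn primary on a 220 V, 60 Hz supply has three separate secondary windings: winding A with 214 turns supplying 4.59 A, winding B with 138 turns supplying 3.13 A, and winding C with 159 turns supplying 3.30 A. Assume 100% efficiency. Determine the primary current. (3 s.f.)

I_p ≈ 2.70 A

V_A = 220 × 214/718 = 65.571 V; V_B = 220 × 138/718 = 42.284 V; V_C = 220 × 159/718 = 48.719 V.
P_out = V_A I_A + V_B I_B + V_C I_C = 65.571×4.59 + 42.284×3.13 + 48.719×3.30 = 300.97 + 132.35 + 160.77 = 594.09 W.
Ideal ⇒ P_in = P_out, so I_p = P_out/V_p = 594.09/220 = 2.70 A.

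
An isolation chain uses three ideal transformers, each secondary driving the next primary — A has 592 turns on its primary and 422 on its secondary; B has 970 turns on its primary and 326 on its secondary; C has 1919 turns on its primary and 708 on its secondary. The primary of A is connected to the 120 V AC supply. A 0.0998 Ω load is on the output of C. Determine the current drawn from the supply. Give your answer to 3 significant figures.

I_supply ≈ 9.39 A

After A: V = 120.00 × 422/592 = 85.541 V.
After B: V = 85.541 × 326/970 = 28.749 V.
After C: V = 28.749 × 708/1919 = 10.607 V.
I_load = 10.607/0.0998 = 106.28 A, so P_out = 10.607 × 106.28 = 1127.3 W.
All ideal ⇒ P_in = P_out, so I_supply = 1127.3/120 = 9.39 A.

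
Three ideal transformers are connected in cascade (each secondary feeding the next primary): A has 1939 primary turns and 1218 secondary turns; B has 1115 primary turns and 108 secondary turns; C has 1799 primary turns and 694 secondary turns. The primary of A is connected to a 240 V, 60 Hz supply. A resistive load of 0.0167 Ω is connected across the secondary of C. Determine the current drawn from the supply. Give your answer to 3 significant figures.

After A: V = 240.00 × 1218/1939 = 150.76 V.
After B: V = 150.76 × 108/1115 = 14.603 V.
After C: V = 14.603 × 694/1799 = 5.6332 V.
I_load = 5.6332/0.0167 = 337.32 A, so P_out = 5.6332 × 337.32 = 1900.2 W.
All ideal ⇒ P_in = P_out, so I_supply = 1900.2/240 = 7.92 A.

I_supply ≈ 7.92 A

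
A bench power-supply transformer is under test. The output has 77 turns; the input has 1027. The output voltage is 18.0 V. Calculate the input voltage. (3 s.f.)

V_in/V_out = N_in/N_out, so V_in = 18.0 × 1027/77 = 240 V.

V_in ≈ 240 V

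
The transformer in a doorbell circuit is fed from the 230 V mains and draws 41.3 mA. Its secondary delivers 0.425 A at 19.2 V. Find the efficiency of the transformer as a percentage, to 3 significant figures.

P_in = 230 × 0.0413 = 9.49900 W.
P_out = 19.2 × 0.425 = 8.16000 W.
η = P_out/P_in = 8.16000/9.49900 = 0.859.

η ≈ 85.9%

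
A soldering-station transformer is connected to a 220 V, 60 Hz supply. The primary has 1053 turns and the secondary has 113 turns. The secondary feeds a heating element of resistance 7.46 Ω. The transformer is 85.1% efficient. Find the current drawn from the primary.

I_p ≈ 0.399 A

V_s = 220 × 113/1053 = 23.609 V.
I_s = V_s/R = 23.609/7.46 = 3.1647 A.
P_out = V_s I_s = 23.609 × 3.1647 = 74.715 W.
P_in = P_out/η = 74.715/0.851 = 87.796 W.
I_p = P_in/V_p = 87.796/220 = 0.399 A.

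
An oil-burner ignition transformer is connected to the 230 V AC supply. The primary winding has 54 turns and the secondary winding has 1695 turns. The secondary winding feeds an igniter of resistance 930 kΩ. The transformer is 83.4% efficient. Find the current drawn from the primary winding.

I_p ≈ 0.292 A

V_s = 230 × 1695/54 = 7219.4 V.
I_s = V_s/R = 7219.4/930000 = 0.0077628 A.
P_out = V_s I_s = 7219.4 × 0.0077628 = 56.043 W.
P_in = P_out/η = 56.043/0.834 = 67.198 W.
I_p = P_in/V_p = 67.198/230 = 0.292 A.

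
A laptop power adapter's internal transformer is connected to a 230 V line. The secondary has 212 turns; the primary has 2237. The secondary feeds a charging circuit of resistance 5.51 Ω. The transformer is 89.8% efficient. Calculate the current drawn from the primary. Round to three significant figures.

V_s = 230 × 212/2237 = 21.797 V.
I_s = V_s/R = 21.797/5.51 = 3.9559 A.
P_out = V_s I_s = 21.797 × 3.9559 = 86.227 W.
P_in = P_out/η = 86.227/0.898 = 96.021 W.
I_p = P_in/V_p = 96.021/230 = 0.417 A.

I_p ≈ 0.417 A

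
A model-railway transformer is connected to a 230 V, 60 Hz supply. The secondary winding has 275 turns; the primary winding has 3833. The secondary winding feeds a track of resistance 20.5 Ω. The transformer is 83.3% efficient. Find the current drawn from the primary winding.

V_s = 230 × 275/3833 = 16.501 V.
I_s = V_s/R = 16.501/20.5 = 0.80495 A.
P_out = V_s I_s = 16.501 × 0.80495 = 13.283 W.
P_in = P_out/η = 13.283/0.833 = 15.946 W.
I_p = P_in/V_p = 15.946/230 = 0.0693 A.

I_p ≈ 0.0693 A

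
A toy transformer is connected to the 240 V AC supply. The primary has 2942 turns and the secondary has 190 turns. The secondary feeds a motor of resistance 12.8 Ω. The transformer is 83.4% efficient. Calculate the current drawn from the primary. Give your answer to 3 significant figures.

I_p ≈ 0.0938 A

V_s = 240 × 190/2942 = 15.500 V.
I_s = V_s/R = 15.500/12.8 = 1.2109 A.
P_out = V_s I_s = 15.500 × 1.2109 = 18.769 W.
P_in = P_out/η = 18.769/0.834 = 22.504 W.
I_p = P_in/V_p = 22.504/240 = 0.0938 A.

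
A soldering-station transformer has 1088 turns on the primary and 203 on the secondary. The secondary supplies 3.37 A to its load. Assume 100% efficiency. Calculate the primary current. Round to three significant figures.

I_p ≈ 0.629 A

For an ideal transformer I_p/I_s = N_s/N_p, so I_p = 3.37 × 203/1088 = 0.629 A.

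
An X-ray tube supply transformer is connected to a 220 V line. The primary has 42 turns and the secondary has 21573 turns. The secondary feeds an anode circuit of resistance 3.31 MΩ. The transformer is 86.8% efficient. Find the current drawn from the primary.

V_s = 220 × 21573/42 = 113000 V.
I_s = V_s/R = 113000/(3.31×10^6) = 0.034139 A.
P_out = V_s I_s = 113000 × 0.034139 = 3857.8 W.
P_in = P_out/η = 3857.8/0.868 = 4444.5 W.
I_p = P_in/V_p = 4444.5/220 = 20.2 A.

I_p ≈ 20.2 A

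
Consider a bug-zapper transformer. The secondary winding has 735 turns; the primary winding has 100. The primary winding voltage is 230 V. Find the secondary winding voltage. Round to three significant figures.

V_s/V_p = N_s/N_p, so V_s = 230 × 735/100 = 1690 V.

V_s ≈ 1690 V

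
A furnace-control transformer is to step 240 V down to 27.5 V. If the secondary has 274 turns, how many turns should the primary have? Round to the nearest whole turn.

N_p/N_s = V_p/V_s, so N_p = 274 × 240/27.5 = 2391.3 ≈ 2391 turns.

N_p = 2391 turns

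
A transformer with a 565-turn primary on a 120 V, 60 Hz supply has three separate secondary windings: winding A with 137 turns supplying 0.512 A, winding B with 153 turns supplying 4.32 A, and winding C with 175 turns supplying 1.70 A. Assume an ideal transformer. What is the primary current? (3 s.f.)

I_p ≈ 1.82 A

V_A = 120 × 137/565 = 29.097 V; V_B = 120 × 153/565 = 32.496 V; V_C = 120 × 175/565 = 37.168 V.
P_out = V_A I_A + V_B I_B + V_C I_C = 29.097×0.512 + 32.496×4.32 + 37.168×1.70 = 14.898 + 140.38 + 63.186 = 218.46 W.
Ideal ⇒ P_in = P_out, so I_p = P_out/V_p = 218.46/120 = 1.82 A.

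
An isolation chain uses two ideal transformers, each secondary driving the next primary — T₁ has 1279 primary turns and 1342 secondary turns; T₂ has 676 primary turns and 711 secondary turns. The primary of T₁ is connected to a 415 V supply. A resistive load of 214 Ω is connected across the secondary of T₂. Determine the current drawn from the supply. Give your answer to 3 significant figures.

Secondary of T₁: V = 415.00 × 1342/1279 = 435.44 V.
Secondary of T₂: V = 435.44 × 711/676 = 457.99 V.
I_load = 457.99/214 = 2.1401 A, so P_out = 457.99 × 2.1401 = 980.15 W.
All ideal ⇒ P_in = P_out, so I_supply = 980.15/415 = 2.36 A.

I_supply ≈ 2.36 A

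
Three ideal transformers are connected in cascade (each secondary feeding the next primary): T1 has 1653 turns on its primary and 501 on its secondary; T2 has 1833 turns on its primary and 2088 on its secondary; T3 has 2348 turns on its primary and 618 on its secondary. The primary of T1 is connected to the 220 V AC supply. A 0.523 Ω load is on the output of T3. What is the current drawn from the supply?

Secondary of T1: V = 220.00 × 501/1653 = 66.679 V.
Secondary of T2: V = 66.679 × 2088/1833 = 75.955 V.
Secondary of T3: V = 75.955 × 618/2348 = 19.992 V.
I_load = 19.992/0.523 = 38.225 A, so P_out = 19.992 × 38.225 = 764.17 W.
All ideal ⇒ P_in = P_out, so I_supply = 764.17/220 = 3.47 A.

I_supply ≈ 3.47 A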